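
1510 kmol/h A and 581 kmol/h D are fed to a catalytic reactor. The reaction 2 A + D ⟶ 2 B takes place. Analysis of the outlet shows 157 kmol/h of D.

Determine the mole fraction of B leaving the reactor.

0.509

For D: n = n₀ − 1ξ → 157 = 581 − 1ξ, giving ξ = 424 kmol/h.
Outlet amounts (n = n₀ + ν ξ):
  A: 1510 − 2(424) = 662
  D: 581 − 1(424) = 157
  B: 0 + 2(424) = 848
Total out = 1667 kmol/h; y_B = 848 / 1667 = 0.5087.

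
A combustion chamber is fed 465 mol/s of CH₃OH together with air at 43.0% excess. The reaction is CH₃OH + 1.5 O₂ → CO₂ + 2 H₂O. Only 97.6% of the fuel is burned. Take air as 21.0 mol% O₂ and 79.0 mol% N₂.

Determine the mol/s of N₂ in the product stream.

3750 mol/s

Stoichiometric O₂ = 1.5 × 465 = 697.5 mol/s; O₂ fed = 697.5 × 1.430 = 997.4 mol/s.
N₂ fed = 997.4 × 79/21 = 3752 mol/s.
Fuel reacted = 0.976 × 465 → ξ = 453.8 mol/s.
Outlet (n = n₀ + ν ξ):
  CH₃OH: 465 − 1(453.8) = 11.16
  O₂: 997.4 − 1.5(453.8) = 316.7
  N₂: 3752 (inert)
  CO₂: 0 + 1(453.8) = 453.8
  H₂O: 0 + 2(453.8) = 907.7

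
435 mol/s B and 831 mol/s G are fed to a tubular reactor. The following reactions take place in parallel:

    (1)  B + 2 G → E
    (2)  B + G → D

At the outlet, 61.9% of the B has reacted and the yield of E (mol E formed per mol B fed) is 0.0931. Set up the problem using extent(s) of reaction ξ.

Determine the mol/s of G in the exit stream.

521 mol/s

Yield of E: 1ξ₁ / 435 = 0.0931 → ξ₁ = 40.5 mol/s.
Conversion of B: 1ξ₁ + 1ξ₂ = 0.619 × 435 = 269.3 → ξ₂ = 228.8 mol/s.
Outlet amounts (n = n₀ + Σ ν·ξ):
  B: 435 − 1(40.5) − 1(228.8) = 165.7
  G: 831 − 2(40.5) − 1(228.8) = 521.2
  E: 0 + 1(40.5) = 40.5
  D: 0 + 1(228.8) = 228.8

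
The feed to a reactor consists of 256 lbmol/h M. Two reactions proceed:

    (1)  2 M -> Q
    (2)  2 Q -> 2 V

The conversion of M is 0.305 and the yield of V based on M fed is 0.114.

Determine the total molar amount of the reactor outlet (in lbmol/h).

Conversion of M: M consumed = 2ξ₁ = 0.305 × 256 → ξ₁ = 39.04 lbmol/h.
Yield of V: 2ξ₂ / 256 = 0.114 → ξ₂ = 14.59 lbmol/h.
Outlet amounts (n = n₀ + Σ ν·ξ):
  M: 256 − 2(39.04) = 177.9
  Q: 0 + 1(39.04) − 2(14.59) = 9.856
  V: 0 + 2(14.59) = 29.18
Total out = 177.9 + 9.856 + 29.18 = 217 lbmol/h.

217 lbmol/h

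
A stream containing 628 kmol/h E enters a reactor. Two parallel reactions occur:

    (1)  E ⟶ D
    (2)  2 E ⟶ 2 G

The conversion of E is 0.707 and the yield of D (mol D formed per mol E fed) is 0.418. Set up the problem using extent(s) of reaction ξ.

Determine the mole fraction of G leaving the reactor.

Yield of D: 1ξ₁ / 628 = 0.418 → ξ₁ = 262.5 kmol/h.
Conversion of E: 1ξ₁ + 2ξ₂ = 0.707 × 628 = 444 → ξ₂ = 90.75 kmol/h.
Outlet amounts (n = n₀ + Σ ν·ξ):
  E: 628 − 1(262.5) − 2(90.75) = 184
  D: 0 + 1(262.5) = 262.5
  G: 0 + 2(90.75) = 181.5
Total out = 628 kmol/h; y_G = 181.5 / 628 = 0.289.

0.289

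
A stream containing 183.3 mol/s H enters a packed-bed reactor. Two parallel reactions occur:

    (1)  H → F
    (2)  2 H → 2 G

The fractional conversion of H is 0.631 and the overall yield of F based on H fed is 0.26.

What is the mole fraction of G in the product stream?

0.371

Yield of F: 1ξ₁ / 183.3 = 0.26 → ξ₁ = 47.66 mol/s.
Conversion of H: 1ξ₁ + 2ξ₂ = 0.631 × 183.3 = 115.7 → ξ₂ = 34 mol/s.
Outlet amounts (n = n₀ + Σ ν·ξ):
  H: 183.3 − 1(47.66) − 2(34) = 67.64
  F: 0 + 1(47.66) = 47.66
  G: 0 + 2(34) = 68
Total out = 183.3 mol/s; y_G = 68 / 183.3 = 0.371.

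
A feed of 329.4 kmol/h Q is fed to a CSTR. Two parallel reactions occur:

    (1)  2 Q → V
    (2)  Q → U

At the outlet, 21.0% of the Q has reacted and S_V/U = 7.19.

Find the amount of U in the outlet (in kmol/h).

Conversion of Q: Q consumed = 0.21 × 329.4 = 69.17 kmol/h = 2ξ₁ + 1ξ₂.
Selectivity: 1ξ₁ / (1ξ₂) = 7.19 → ξ₁ = 7.19 ξ₂.
Substitute: (2·7.19 + 1) ξ₂ = 69.17 → ξ₂ = 4.498 kmol/h, ξ₁ = 32.34 kmol/h.
Outlet amounts (n = n₀ + Σ ν·ξ):
  Q: 329.4 − 2(32.34) − 1(4.498) = 260.2
  V: 0 + 1(32.34) = 32.34
  U: 0 + 1(4.498) = 4.498

4.5 kmol/h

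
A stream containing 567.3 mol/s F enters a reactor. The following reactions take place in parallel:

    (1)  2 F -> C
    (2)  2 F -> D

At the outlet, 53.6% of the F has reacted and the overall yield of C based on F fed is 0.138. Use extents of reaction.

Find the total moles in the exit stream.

415 mol/s

Yield of C: 1ξ₁ / 567.3 = 0.138 → ξ₁ = 78.29 mol/s.
Conversion of F: 2ξ₁ + 2ξ₂ = 0.536 × 567.3 = 304.1 → ξ₂ = 73.75 mol/s.
Outlet amounts (n = n₀ + Σ ν·ξ):
  F: 567.3 − 2(78.29) − 2(73.75) = 263.2
  C: 0 + 1(78.29) = 78.29
  D: 0 + 1(73.75) = 73.75
Total out = 263.2 + 78.29 + 73.75 = 415.3 mol/s.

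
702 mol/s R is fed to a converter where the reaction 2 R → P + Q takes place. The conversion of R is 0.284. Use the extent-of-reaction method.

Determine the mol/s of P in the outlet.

R reacted = 0.284 × 702 = 199.4 mol/s; ν_R = −2, so ξ = 199.4/2 = 99.68 mol/s.
Outlet amounts (n = n₀ + ν ξ):
  R: 702 − 2(99.68) = 502.6
  P: 0 + 1(99.68) = 99.68
  Q: 0 + 1(99.68) = 99.68

99.7 mol/s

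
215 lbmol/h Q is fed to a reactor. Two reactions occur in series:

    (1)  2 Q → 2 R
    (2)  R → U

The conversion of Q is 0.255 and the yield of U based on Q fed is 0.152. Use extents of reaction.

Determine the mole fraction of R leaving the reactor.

Conversion of Q: Q consumed = 2ξ₁ = 0.255 × 215 → ξ₁ = 27.41 lbmol/h.
Yield of U: 1ξ₂ / 215 = 0.152 → ξ₂ = 32.68 lbmol/h.
Outlet amounts (n = n₀ + Σ ν·ξ):
  Q: 215 − 2(27.41) = 160.2
  R: 0 + 2(27.41) − 1(32.68) = 22.15
  U: 0 + 1(32.68) = 32.68
Total out = 215 lbmol/h; y_R = 22.15 / 215 = 0.103.

0.103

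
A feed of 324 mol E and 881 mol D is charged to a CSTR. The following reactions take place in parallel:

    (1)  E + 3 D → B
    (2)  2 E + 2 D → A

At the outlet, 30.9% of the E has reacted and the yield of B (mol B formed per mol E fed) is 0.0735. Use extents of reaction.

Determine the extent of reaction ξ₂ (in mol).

ξ₂ = 38.2 mol

Yield of B: 1ξ₁ / 324 = 0.0735 → ξ₁ = 23.81 mol.
Conversion of E: 1ξ₁ + 2ξ₂ = 0.309 × 324 = 100.1 → ξ₂ = 38.15 mol.
Outlet amounts (n = n₀ + Σ ν·ξ):
  E: 324 − 1(23.81) − 2(38.15) = 223.9
  D: 881 − 3(23.81) − 2(38.15) = 733.3
  B: 0 + 1(23.81) = 23.81
  A: 0 + 1(38.15) = 38.15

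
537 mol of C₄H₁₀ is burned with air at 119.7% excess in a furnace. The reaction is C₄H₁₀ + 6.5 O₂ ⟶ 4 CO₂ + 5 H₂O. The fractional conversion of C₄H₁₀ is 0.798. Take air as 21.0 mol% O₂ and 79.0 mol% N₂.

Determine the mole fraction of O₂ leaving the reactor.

Stoichiometric O₂ = 6.5 × 537 = 3490 mol; O₂ fed = 3490 × 2.197 = 7669 mol.
N₂ fed = 7669 × 79/21 = 28850 mol.
Fuel reacted = 0.798 × 537 → ξ = 428.5 mol.
Outlet (n = n₀ + ν ξ):
  C₄H₁₀: 537 − 1(428.5) = 108.5
  O₂: 7669 − 6.5(428.5) = 4883
  N₂: 28850 (inert)
  CO₂: 0 + 4(428.5) = 1714
  H₂O: 0 + 5(428.5) = 2143
Total out = 37700 mol; y_O₂ = 4883 / 37700 = 0.1295.

0.13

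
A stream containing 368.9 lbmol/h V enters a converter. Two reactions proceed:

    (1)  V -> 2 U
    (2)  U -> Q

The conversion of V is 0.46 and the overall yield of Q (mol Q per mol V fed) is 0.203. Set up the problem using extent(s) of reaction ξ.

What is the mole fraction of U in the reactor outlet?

0.491

Conversion of V: V consumed = 1ξ₁ = 0.46 × 368.9 → ξ₁ = 169.7 lbmol/h.
Yield of Q: 1ξ₂ / 368.9 = 0.203 → ξ₂ = 74.89 lbmol/h.
Outlet amounts (n = n₀ + Σ ν·ξ):
  V: 368.9 − 1(169.7) = 199.2
  U: 0 + 2(169.7) − 1(74.89) = 264.5
  Q: 0 + 1(74.89) = 74.89
Total out = 538.6 lbmol/h; y_U = 264.5 / 538.6 = 0.4911.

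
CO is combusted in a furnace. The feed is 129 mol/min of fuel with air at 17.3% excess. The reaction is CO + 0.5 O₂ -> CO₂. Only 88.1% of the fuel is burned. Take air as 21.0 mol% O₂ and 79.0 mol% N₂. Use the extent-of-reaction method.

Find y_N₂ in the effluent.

Stoichiometric O₂ = 0.5 × 129 = 64.5 mol/min; O₂ fed = 64.5 × 1.173 = 75.66 mol/min.
N₂ fed = 75.66 × 79/21 = 284.6 mol/min.
Fuel reacted = 0.881 × 129 → ξ = 113.6 mol/min.
Outlet (n = n₀ + ν ξ):
  CO: 129 − 1(113.6) = 15.35
  O₂: 75.66 − 0.5(113.6) = 18.83
  N₂: 284.6 (inert)
  CO₂: 0 + 1(113.6) = 113.6
Total out = 432.5 mol/min; y_N₂ = 284.6 / 432.5 = 0.6582.

0.658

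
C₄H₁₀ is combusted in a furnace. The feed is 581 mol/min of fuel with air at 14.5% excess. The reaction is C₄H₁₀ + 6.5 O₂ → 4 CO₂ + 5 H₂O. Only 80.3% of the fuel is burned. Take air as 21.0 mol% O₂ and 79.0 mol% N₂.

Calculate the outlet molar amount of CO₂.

1870 mol/min

Stoichiometric O₂ = 6.5 × 581 = 3776 mol/min; O₂ fed = 3776 × 1.145 = 4324 mol/min.
N₂ fed = 4324 × 79/21 = 16270 mol/min.
Fuel reacted = 0.803 × 581 → ξ = 466.5 mol/min.
Outlet (n = n₀ + ν ξ):
  C₄H₁₀: 581 − 1(466.5) = 114.5
  O₂: 4324 − 6.5(466.5) = 1292
  N₂: 16270 (inert)
  CO₂: 0 + 4(466.5) = 1866
  H₂O: 0 + 5(466.5) = 2333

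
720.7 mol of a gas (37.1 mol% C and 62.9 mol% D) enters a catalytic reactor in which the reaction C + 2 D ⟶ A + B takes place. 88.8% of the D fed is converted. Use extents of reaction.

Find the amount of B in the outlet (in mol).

D reacted = 0.888 × 453.3 = 402.5 mol; ν_D = −2, so ξ = 402.5/2 = 201.3 mol.
Outlet amounts (n = n₀ + ν ξ):
  C: 267.4 − 1(201.3) = 66.11
  D: 453.3 − 2(201.3) = 50.77
  A: 0 + 1(201.3) = 201.3
  B: 0 + 1(201.3) = 201.3

201 mol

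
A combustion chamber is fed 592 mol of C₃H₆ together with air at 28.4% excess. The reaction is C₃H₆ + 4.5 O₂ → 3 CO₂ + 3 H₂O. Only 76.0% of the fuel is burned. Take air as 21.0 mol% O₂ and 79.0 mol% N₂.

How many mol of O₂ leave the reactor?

1400 mol

Stoichiometric O₂ = 4.5 × 592 = 2664 mol; O₂ fed = 2664 × 1.284 = 3421 mol.
N₂ fed = 3421 × 79/21 = 12870 mol.
Fuel reacted = 0.76 × 592 → ξ = 449.9 mol.
Outlet (n = n₀ + ν ξ):
  C₃H₆: 592 − 1(449.9) = 142.1
  O₂: 3421 − 4.5(449.9) = 1396
  N₂: 12870 (inert)
  CO₂: 0 + 3(449.9) = 1350
  H₂O: 0 + 3(449.9) = 1350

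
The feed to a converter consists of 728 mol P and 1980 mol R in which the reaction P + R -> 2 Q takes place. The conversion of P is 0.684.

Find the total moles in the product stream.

2710 mol

P reacted = 0.684 × 728 = 498 mol; ν_P = −1, so ξ = 498/1 = 498 mol.
Outlet amounts (n = n₀ + ν ξ):
  P: 728 − 1(498) = 230
  R: 1980 − 1(498) = 1482
  Q: 0 + 2(498) = 995.9
Total out = 230 + 1482 + 995.9 = 2708 mol.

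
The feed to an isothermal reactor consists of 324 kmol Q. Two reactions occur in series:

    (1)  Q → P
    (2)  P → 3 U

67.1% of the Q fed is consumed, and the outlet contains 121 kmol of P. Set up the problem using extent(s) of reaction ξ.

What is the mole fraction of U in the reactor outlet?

Conversion of Q: Q consumed = 1ξ₁ = 0.671 × 324 → ξ₁ = 217.4 kmol.
P balance: n_P = 0 + 1ξ₁ − 1ξ₂ = 121 → ξ₂ = (1·217.4 − 121)/1 = 96.4 kmol.
Outlet amounts (n = n₀ + Σ ν·ξ):
  Q: 324 − 1(217.4) = 106.6
  P: 0 + 1(217.4) − 1(96.4) = 121
  U: 0 + 3(96.4) = 289.2
Total out = 516.8 kmol; y_U = 289.2 / 516.8 = 0.5596.

0.56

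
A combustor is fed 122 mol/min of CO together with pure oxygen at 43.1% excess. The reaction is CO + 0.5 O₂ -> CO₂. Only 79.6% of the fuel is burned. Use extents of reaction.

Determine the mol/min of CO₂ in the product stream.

Stoichiometric O₂ = 0.5 × 122 = 61 mol/min; O₂ fed = 61 × 1.431 = 87.29 mol/min.
Fuel reacted = 0.796 × 122 → ξ = 97.11 mol/min.
Outlet (n = n₀ + ν ξ):
  CO: 122 − 1(97.11) = 24.89
  O₂: 87.29 − 0.5(97.11) = 38.73
  CO₂: 0 + 1(97.11) = 97.11

97.1 mol/min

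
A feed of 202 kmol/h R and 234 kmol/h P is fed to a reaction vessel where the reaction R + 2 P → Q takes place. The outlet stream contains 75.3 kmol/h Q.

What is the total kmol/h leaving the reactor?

285 kmol/h

For Q: n = n₀ + 1ξ → 75.3 = 0 + 1ξ, giving ξ = 75.3 kmol/h.
Outlet amounts (n = n₀ + ν ξ):
  R: 202 − 1(75.3) = 126.7
  P: 234 − 2(75.3) = 83.4
  Q: 0 + 1(75.3) = 75.3
Total out = 126.7 + 83.4 + 75.3 = 285.4 kmol/h.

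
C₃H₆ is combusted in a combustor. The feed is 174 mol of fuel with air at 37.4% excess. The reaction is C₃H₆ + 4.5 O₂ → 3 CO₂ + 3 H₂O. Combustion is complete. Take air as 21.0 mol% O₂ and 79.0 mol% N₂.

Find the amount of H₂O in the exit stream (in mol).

522 mol

Stoichiometric O₂ = 4.5 × 174 = 783 mol; O₂ fed = 783 × 1.374 = 1076 mol.
N₂ fed = 1076 × 79/21 = 4047 mol.
Fuel reacted = 1 × 174 → ξ = 174 mol.
Outlet (n = n₀ + ν ξ):
  C₃H₆: 174 − 1(174) = 0
  O₂: 1076 − 4.5(174) = 292.8
  N₂: 4047 (inert)
  CO₂: 0 + 3(174) = 522
  H₂O: 0 + 3(174) = 522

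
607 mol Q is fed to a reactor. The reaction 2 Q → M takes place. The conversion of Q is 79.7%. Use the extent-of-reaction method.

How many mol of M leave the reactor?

242 mol

Q reacted = 0.797 × 607 = 483.8 mol; ν_Q = −2, so ξ = 483.8/2 = 241.9 mol.
Outlet amounts (n = n₀ + ν ξ):
  Q: 607 − 2(241.9) = 123.2
  M: 0 + 1(241.9) = 241.9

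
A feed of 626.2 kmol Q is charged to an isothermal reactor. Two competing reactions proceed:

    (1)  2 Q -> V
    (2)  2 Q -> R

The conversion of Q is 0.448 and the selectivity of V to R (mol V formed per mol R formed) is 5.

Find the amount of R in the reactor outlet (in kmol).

23.4 kmol

Conversion of Q: Q consumed = 0.448 × 626.2 = 280.5 kmol = 2ξ₁ + 2ξ₂.
Selectivity: 1ξ₁ / (1ξ₂) = 5 → ξ₁ = 5 ξ₂.
Substitute: (2·5 + 2) ξ₂ = 280.5 → ξ₂ = 23.38 kmol, ξ₁ = 116.9 kmol.
Outlet amounts (n = n₀ + Σ ν·ξ):
  Q: 626.2 − 2(116.9) − 2(23.38) = 345.7
  V: 0 + 1(116.9) = 116.9
  R: 0 + 1(23.38) = 23.38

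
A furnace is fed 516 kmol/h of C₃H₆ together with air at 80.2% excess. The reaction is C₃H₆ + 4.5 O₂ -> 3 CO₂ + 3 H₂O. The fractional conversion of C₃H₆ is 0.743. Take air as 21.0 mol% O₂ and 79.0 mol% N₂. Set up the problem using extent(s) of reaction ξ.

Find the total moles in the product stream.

Stoichiometric O₂ = 4.5 × 516 = 2322 kmol/h; O₂ fed = 2322 × 1.802 = 4184 kmol/h.
N₂ fed = 4184 × 79/21 = 15740 kmol/h.
Fuel reacted = 0.743 × 516 → ξ = 383.4 kmol/h.
Outlet (n = n₀ + ν ξ):
  C₃H₆: 516 − 1(383.4) = 132.6
  O₂: 4184 − 4.5(383.4) = 2459
  N₂: 15740 (inert)
  CO₂: 0 + 3(383.4) = 1150
  H₂O: 0 + 3(383.4) = 1150
Total out = 132.6 + 2459 + 15740 + 1150 + 1150 = 20630 kmol/h.

20600 kmol/h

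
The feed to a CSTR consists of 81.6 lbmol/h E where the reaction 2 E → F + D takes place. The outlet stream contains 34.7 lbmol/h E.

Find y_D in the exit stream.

0.287

For E: n = n₀ − 2ξ → 34.7 = 81.6 − 2ξ, giving ξ = 23.45 lbmol/h.
Outlet amounts (n = n₀ + ν ξ):
  E: 81.6 − 2(23.45) = 34.7
  F: 0 + 1(23.45) = 23.45
  D: 0 + 1(23.45) = 23.45
Total out = 81.6 lbmol/h; y_D = 23.45 / 81.6 = 0.2874.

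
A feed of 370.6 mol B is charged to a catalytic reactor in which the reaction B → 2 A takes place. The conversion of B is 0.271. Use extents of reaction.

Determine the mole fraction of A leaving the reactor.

0.426

B reacted = 0.271 × 370.6 = 100.4 mol; ν_B = −1, so ξ = 100.4/1 = 100.4 mol.
Outlet amounts (n = n₀ + ν ξ):
  B: 370.6 − 1(100.4) = 270.2
  A: 0 + 2(100.4) = 200.9
Total out = 471 mol; y_A = 200.9 / 471 = 0.4264.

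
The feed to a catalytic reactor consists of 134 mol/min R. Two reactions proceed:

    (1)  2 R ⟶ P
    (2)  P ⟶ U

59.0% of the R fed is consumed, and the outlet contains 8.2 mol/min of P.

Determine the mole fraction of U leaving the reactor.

Conversion of R: R consumed = 2ξ₁ = 0.59 × 134 → ξ₁ = 39.53 mol/min.
P balance: n_P = 0 + 1ξ₁ − 1ξ₂ = 8.2 → ξ₂ = (1·39.53 − 8.2)/1 = 31.33 mol/min.
Outlet amounts (n = n₀ + Σ ν·ξ):
  R: 134 − 2(39.53) = 54.94
  P: 0 + 1(39.53) − 1(31.33) = 8.2
  U: 0 + 1(31.33) = 31.33
Total out = 94.47 mol/min; y_U = 31.33 / 94.47 = 0.3316.

0.332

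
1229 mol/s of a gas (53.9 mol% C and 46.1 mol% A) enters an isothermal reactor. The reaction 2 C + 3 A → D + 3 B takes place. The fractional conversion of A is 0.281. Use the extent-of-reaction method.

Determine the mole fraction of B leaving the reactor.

A reacted = 0.281 × 566.6 = 159.2 mol/s; ν_A = −3, so ξ = 159.2/3 = 53.07 mol/s.
Outlet amounts (n = n₀ + ν ξ):
  C: 662.4 − 2(53.07) = 556.3
  A: 566.6 − 3(53.07) = 407.4
  D: 0 + 1(53.07) = 53.07
  B: 0 + 3(53.07) = 159.2
Total out = 1176 mol/s; y_B = 159.2 / 1176 = 0.1354.

0.135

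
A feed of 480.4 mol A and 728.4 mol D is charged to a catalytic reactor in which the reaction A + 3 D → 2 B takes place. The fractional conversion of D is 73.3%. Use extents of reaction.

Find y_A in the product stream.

D reacted = 0.733 × 728.4 = 533.9 mol; ν_D = −3, so ξ = 533.9/3 = 178 mol.
Outlet amounts (n = n₀ + ν ξ):
  A: 480.4 − 1(178) = 302.4
  D: 728.4 − 3(178) = 194.5
  B: 0 + 2(178) = 355.9
Total out = 852.9 mol; y_A = 302.4 / 852.9 = 0.3546.

0.355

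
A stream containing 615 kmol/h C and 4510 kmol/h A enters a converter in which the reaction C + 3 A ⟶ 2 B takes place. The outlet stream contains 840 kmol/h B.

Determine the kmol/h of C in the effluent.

For B: n = n₀ + 2ξ → 840 = 0 + 2ξ, giving ξ = 420 kmol/h.
Outlet amounts (n = n₀ + ν ξ):
  C: 615 − 1(420) = 195
  A: 4510 − 3(420) = 3250
  B: 0 + 2(420) = 840

195 kmol/h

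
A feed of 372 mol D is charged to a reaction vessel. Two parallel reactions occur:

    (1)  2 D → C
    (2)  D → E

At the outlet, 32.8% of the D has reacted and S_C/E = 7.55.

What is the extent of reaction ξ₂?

ξ₂ = 7.58 mol

Conversion of D: D consumed = 0.328 × 372 = 122 mol = 2ξ₁ + 1ξ₂.
Selectivity: 1ξ₁ / (1ξ₂) = 7.55 → ξ₁ = 7.55 ξ₂.
Substitute: (2·7.55 + 1) ξ₂ = 122 → ξ₂ = 7.579 mol, ξ₁ = 57.22 mol.
Outlet amounts (n = n₀ + Σ ν·ξ):
  D: 372 − 2(57.22) − 1(7.579) = 250
  C: 0 + 1(57.22) = 57.22
  E: 0 + 1(7.579) = 7.579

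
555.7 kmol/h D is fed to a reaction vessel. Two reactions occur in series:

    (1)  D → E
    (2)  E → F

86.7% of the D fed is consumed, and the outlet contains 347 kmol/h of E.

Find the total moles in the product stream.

556 kmol/h

Conversion of D: D consumed = 1ξ₁ = 0.867 × 555.7 → ξ₁ = 481.8 kmol/h.
E balance: n_E = 0 + 1ξ₁ − 1ξ₂ = 347 → ξ₂ = (1·481.8 − 347)/1 = 134.8 kmol/h.
Outlet amounts (n = n₀ + Σ ν·ξ):
  D: 555.7 − 1(481.8) = 73.91
  E: 0 + 1(481.8) − 1(134.8) = 347
  F: 0 + 1(134.8) = 134.8
Total out = 73.91 + 347 + 134.8 = 555.7 kmol/h.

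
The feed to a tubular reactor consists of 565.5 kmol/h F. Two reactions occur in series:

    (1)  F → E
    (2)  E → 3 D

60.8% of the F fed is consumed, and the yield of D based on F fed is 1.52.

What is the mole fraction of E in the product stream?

0.0503

Conversion of F: F consumed = 1ξ₁ = 0.608 × 565.5 → ξ₁ = 343.8 kmol/h.
Yield of D: 3ξ₂ / 565.5 = 1.52 → ξ₂ = 286.5 kmol/h.
Outlet amounts (n = n₀ + Σ ν·ξ):
  F: 565.5 − 1(343.8) = 221.7
  E: 0 + 1(343.8) − 1(286.5) = 57.3
  D: 0 + 3(286.5) = 859.6
Total out = 1139 kmol/h; y_E = 57.3 / 1139 = 0.05033.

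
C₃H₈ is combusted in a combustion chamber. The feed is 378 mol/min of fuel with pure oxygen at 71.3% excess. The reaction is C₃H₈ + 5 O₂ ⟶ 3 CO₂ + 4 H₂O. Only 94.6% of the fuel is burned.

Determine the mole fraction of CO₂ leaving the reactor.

0.27

Stoichiometric O₂ = 5 × 378 = 1890 mol/min; O₂ fed = 1890 × 1.713 = 3238 mol/min.
Fuel reacted = 0.946 × 378 → ξ = 357.6 mol/min.
Outlet (n = n₀ + ν ξ):
  C₃H₈: 378 − 1(357.6) = 20.41
  O₂: 3238 − 5(357.6) = 1450
  CO₂: 0 + 3(357.6) = 1073
  H₂O: 0 + 4(357.6) = 1430
Total out = 3973 mol/min; y_CO₂ = 1073 / 3973 = 0.27.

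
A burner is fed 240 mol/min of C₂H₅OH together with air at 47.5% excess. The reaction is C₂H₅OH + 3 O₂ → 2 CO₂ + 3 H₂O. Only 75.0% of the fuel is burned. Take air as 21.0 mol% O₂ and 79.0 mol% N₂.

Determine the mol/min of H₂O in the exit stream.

540 mol/min

Stoichiometric O₂ = 3 × 240 = 720 mol/min; O₂ fed = 720 × 1.475 = 1062 mol/min.
N₂ fed = 1062 × 79/21 = 3995 mol/min.
Fuel reacted = 0.75 × 240 → ξ = 180 mol/min.
Outlet (n = n₀ + ν ξ):
  C₂H₅OH: 240 − 1(180) = 60
  O₂: 1062 − 3(180) = 522
  N₂: 3995 (inert)
  CO₂: 0 + 2(180) = 360
  H₂O: 0 + 3(180) = 540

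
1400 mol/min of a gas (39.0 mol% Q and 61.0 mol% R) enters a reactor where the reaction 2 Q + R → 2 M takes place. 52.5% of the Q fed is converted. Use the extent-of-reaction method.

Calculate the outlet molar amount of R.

711 mol/min

Q reacted = 0.525 × 546 = 286.7 mol/min; ν_Q = −2, so ξ = 286.7/2 = 143.3 mol/min.
Outlet amounts (n = n₀ + ν ξ):
  Q: 546 − 2(143.3) = 259.3
  R: 854 − 1(143.3) = 710.7
  M: 0 + 2(143.3) = 286.7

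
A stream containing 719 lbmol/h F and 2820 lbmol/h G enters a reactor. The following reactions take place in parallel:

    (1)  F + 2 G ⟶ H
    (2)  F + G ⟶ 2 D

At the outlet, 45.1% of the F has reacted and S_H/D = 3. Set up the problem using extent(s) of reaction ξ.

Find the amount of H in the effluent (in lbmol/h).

278 lbmol/h

Conversion of F: F consumed = 0.451 × 719 = 324.3 lbmol/h = 1ξ₁ + 1ξ₂.
Selectivity: 1ξ₁ / (2ξ₂) = 3 → ξ₁ = 6 ξ₂.
Substitute: (1·6 + 1) ξ₂ = 324.3 → ξ₂ = 46.32 lbmol/h, ξ₁ = 277.9 lbmol/h.
Outlet amounts (n = n₀ + Σ ν·ξ):
  F: 719 − 1(277.9) − 1(46.32) = 394.7
  G: 2820 − 2(277.9) − 1(46.32) = 2218
  H: 0 + 1(277.9) = 277.9
  D: 0 + 2(46.32) = 92.65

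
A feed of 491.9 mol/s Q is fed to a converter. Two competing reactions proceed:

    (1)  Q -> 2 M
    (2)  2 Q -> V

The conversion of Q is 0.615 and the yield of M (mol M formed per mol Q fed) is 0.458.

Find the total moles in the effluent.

510 mol/s

Yield of M: 2ξ₁ / 491.9 = 0.458 → ξ₁ = 112.6 mol/s.
Conversion of Q: 1ξ₁ + 2ξ₂ = 0.615 × 491.9 = 302.5 → ξ₂ = 94.94 mol/s.
Outlet amounts (n = n₀ + Σ ν·ξ):
  Q: 491.9 − 1(112.6) − 2(94.94) = 189.4
  M: 0 + 2(112.6) = 225.3
  V: 0 + 1(94.94) = 94.94
Total out = 189.4 + 225.3 + 94.94 = 509.6 mol/s.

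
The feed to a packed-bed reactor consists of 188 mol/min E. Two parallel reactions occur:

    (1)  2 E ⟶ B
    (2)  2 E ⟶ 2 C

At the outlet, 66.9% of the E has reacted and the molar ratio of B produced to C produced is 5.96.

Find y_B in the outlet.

Conversion of E: E consumed = 0.669 × 188 = 125.8 mol/min = 2ξ₁ + 2ξ₂.
Selectivity: 1ξ₁ / (2ξ₂) = 5.96 → ξ₁ = 11.92 ξ₂.
Substitute: (2·11.92 + 2) ξ₂ = 125.8 → ξ₂ = 4.867 mol/min, ξ₁ = 58.02 mol/min.
Outlet amounts (n = n₀ + Σ ν·ξ):
  E: 188 − 2(58.02) − 2(4.867) = 62.23
  B: 0 + 1(58.02) = 58.02
  C: 0 + 2(4.867) = 9.735
Total out = 130 mol/min; y_B = 58.02 / 130 = 0.4464.

0.446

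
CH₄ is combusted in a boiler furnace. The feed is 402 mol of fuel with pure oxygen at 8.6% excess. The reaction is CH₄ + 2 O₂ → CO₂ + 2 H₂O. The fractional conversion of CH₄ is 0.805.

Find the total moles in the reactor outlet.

Stoichiometric O₂ = 2 × 402 = 804 mol; O₂ fed = 804 × 1.086 = 873.1 mol.
Fuel reacted = 0.805 × 402 → ξ = 323.6 mol.
Outlet (n = n₀ + ν ξ):
  CH₄: 402 − 1(323.6) = 78.39
  O₂: 873.1 − 2(323.6) = 225.9
  CO₂: 0 + 1(323.6) = 323.6
  H₂O: 0 + 2(323.6) = 647.2
Total out = 78.39 + 225.9 + 323.6 + 647.2 = 1275 mol.

1280 mol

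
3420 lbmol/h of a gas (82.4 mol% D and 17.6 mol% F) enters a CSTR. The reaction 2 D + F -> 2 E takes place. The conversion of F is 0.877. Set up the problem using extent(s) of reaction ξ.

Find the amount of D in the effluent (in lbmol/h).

F reacted = 0.877 × 601.9 = 527.9 lbmol/h; ν_F = −1, so ξ = 527.9/1 = 527.9 lbmol/h.
Outlet amounts (n = n₀ + ν ξ):
  D: 2818 − 2(527.9) = 1762
  F: 601.9 − 1(527.9) = 74.04
  E: 0 + 2(527.9) = 1056

1760 lbmol/h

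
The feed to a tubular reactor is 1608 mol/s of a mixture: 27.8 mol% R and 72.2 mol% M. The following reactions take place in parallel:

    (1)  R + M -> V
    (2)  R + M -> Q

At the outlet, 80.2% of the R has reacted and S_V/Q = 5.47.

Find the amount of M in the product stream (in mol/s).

Conversion of R: R consumed = 0.802 × 447 = 358.5 mol/s = 1ξ₁ + 1ξ₂.
Selectivity: 1ξ₁ / (1ξ₂) = 5.47 → ξ₁ = 5.47 ξ₂.
Substitute: (1·5.47 + 1) ξ₂ = 358.5 → ξ₂ = 55.41 mol/s, ξ₁ = 303.1 mol/s.
Outlet amounts (n = n₀ + Σ ν·ξ):
  R: 447 − 1(303.1) − 1(55.41) = 88.51
  M: 1161 − 1(303.1) − 1(55.41) = 802.5
  V: 0 + 1(303.1) = 303.1
  Q: 0 + 1(55.41) = 55.41

802 mol/s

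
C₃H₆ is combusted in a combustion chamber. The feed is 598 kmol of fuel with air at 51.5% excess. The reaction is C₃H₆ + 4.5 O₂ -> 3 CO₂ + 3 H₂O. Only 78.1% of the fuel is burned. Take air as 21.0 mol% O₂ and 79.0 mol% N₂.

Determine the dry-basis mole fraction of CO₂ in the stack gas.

Stoichiometric O₂ = 4.5 × 598 = 2691 kmol; O₂ fed = 2691 × 1.515 = 4077 kmol.
N₂ fed = 4077 × 79/21 = 15340 kmol.
Fuel reacted = 0.781 × 598 → ξ = 467 kmol.
Outlet (n = n₀ + ν ξ):
  C₃H₆: 598 − 1(467) = 131
  O₂: 4077 − 4.5(467) = 1975
  N₂: 15340 (inert)
  CO₂: 0 + 3(467) = 1401
  H₂O: 0 + 3(467) = 1401
Dry total = 18840 kmol; y_CO₂ (dry) = 1401 / 18840 = 0.07435.

0.0744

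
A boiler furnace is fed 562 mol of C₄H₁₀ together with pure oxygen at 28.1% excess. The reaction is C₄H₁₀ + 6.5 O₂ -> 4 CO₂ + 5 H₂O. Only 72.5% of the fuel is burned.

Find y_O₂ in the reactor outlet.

Stoichiometric O₂ = 6.5 × 562 = 3653 mol; O₂ fed = 3653 × 1.281 = 4679 mol.
Fuel reacted = 0.725 × 562 → ξ = 407.4 mol.
Outlet (n = n₀ + ν ξ):
  C₄H₁₀: 562 − 1(407.4) = 154.6
  O₂: 4679 − 6.5(407.4) = 2031
  CO₂: 0 + 4(407.4) = 1630
  H₂O: 0 + 5(407.4) = 2037
Total out = 5853 mol; y_O₂ = 2031 / 5853 = 0.347.

0.347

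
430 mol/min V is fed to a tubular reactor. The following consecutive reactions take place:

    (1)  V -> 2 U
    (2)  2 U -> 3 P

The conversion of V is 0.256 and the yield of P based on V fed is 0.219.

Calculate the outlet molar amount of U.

157 mol/min

Conversion of V: V consumed = 1ξ₁ = 0.256 × 430 → ξ₁ = 110.1 mol/min.
Yield of P: 3ξ₂ / 430 = 0.219 → ξ₂ = 31.39 mol/min.
Outlet amounts (n = n₀ + Σ ν·ξ):
  V: 430 − 1(110.1) = 319.9
  U: 0 + 2(110.1) − 2(31.39) = 157.4
  P: 0 + 3(31.39) = 94.17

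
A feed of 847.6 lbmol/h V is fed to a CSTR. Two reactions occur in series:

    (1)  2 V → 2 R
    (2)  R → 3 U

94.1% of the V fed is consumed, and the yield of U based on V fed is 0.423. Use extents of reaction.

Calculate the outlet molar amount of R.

Conversion of V: V consumed = 2ξ₁ = 0.941 × 847.6 → ξ₁ = 398.8 lbmol/h.
Yield of U: 3ξ₂ / 847.6 = 0.423 → ξ₂ = 119.5 lbmol/h.
Outlet amounts (n = n₀ + Σ ν·ξ):
  V: 847.6 − 2(398.8) = 50.01
  R: 0 + 2(398.8) − 1(119.5) = 678.1
  U: 0 + 3(119.5) = 358.5

678 lbmol/h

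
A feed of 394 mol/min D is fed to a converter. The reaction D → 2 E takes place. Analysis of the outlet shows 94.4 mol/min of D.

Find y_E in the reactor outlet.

For D: n = n₀ − 1ξ → 94.4 = 394 − 1ξ, giving ξ = 299.6 mol/min.
Outlet amounts (n = n₀ + ν ξ):
  D: 394 − 1(299.6) = 94.4
  E: 0 + 2(299.6) = 599.2
Total out = 693.6 mol/min; y_E = 599.2 / 693.6 = 0.8639.

0.864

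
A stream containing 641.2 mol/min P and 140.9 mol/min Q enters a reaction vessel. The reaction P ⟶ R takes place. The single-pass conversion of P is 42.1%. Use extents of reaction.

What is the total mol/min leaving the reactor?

P reacted = 0.421 × 641.2 = 269.9 mol/min; ν_P = −1, so ξ = 269.9/1 = 269.9 mol/min.
Outlet amounts (n = n₀ + ν ξ):
  P: 641.2 − 1(269.9) = 371.3
  R: 0 + 1(269.9) = 269.9
  Q: 140.9 (inert)
Total out = 371.3 + 269.9 + 140.9 = 782.1 mol/min.

782 mol/min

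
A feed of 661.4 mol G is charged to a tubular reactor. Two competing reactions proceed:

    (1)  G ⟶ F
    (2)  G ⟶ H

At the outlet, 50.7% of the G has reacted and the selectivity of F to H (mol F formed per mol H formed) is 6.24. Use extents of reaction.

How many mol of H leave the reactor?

46.3 mol

Conversion of G: G consumed = 0.507 × 661.4 = 335.3 mol = 1ξ₁ + 1ξ₂.
Selectivity: 1ξ₁ / (1ξ₂) = 6.24 → ξ₁ = 6.24 ξ₂.
Substitute: (1·6.24 + 1) ξ₂ = 335.3 → ξ₂ = 46.32 mol, ξ₁ = 289 mol.
Outlet amounts (n = n₀ + Σ ν·ξ):
  G: 661.4 − 1(289) − 1(46.32) = 326.1
  F: 0 + 1(289) = 289
  H: 0 + 1(46.32) = 46.32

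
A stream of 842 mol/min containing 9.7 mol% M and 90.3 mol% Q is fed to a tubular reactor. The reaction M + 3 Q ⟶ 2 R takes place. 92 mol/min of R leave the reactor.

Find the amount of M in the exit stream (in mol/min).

For R: n = n₀ + 2ξ → 92 = 0 + 2ξ, giving ξ = 46 mol/min.
Outlet amounts (n = n₀ + ν ξ):
  M: 81.67 − 1(46) = 35.67
  Q: 760.3 − 3(46) = 622.3
  R: 0 + 2(46) = 92

35.7 mol/min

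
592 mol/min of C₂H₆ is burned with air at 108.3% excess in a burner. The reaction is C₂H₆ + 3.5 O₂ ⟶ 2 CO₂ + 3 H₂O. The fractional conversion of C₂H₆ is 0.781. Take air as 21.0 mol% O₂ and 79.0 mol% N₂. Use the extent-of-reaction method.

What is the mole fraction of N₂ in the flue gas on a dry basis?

Stoichiometric O₂ = 3.5 × 592 = 2072 mol/min; O₂ fed = 2072 × 2.083 = 4316 mol/min.
N₂ fed = 4316 × 79/21 = 16240 mol/min.
Fuel reacted = 0.781 × 592 → ξ = 462.4 mol/min.
Outlet (n = n₀ + ν ξ):
  C₂H₆: 592 − 1(462.4) = 129.6
  O₂: 4316 − 3.5(462.4) = 2698
  N₂: 16240 (inert)
  CO₂: 0 + 2(462.4) = 924.7
  H₂O: 0 + 3(462.4) = 1387
Dry total = 19990 mol/min; y_N₂ (dry) = 16240 / 19990 = 0.8123.

0.812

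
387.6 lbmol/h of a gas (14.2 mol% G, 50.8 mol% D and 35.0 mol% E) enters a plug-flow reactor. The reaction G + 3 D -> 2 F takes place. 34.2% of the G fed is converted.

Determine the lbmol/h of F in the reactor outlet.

37.6 lbmol/h

G reacted = 0.342 × 55.04 = 18.82 lbmol/h; ν_G = −1, so ξ = 18.82/1 = 18.82 lbmol/h.
Outlet amounts (n = n₀ + ν ξ):
  G: 55.04 − 1(18.82) = 36.22
  D: 196.9 − 3(18.82) = 140.4
  F: 0 + 2(18.82) = 37.65
  E: 135.7 (inert)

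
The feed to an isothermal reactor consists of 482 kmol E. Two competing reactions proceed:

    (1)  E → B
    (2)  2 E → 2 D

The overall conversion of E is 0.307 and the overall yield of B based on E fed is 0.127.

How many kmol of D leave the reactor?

Yield of B: 1ξ₁ / 482 = 0.127 → ξ₁ = 61.21 kmol.
Conversion of E: 1ξ₁ + 2ξ₂ = 0.307 × 482 = 148 → ξ₂ = 43.38 kmol.
Outlet amounts (n = n₀ + Σ ν·ξ):
  E: 482 − 1(61.21) − 2(43.38) = 334
  B: 0 + 1(61.21) = 61.21
  D: 0 + 2(43.38) = 86.76

86.8 kmol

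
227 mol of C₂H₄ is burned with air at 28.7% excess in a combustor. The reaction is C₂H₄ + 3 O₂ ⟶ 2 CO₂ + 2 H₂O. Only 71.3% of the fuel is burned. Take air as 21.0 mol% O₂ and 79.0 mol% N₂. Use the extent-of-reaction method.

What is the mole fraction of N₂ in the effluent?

Stoichiometric O₂ = 3 × 227 = 681 mol; O₂ fed = 681 × 1.287 = 876.4 mol.
N₂ fed = 876.4 × 79/21 = 3297 mol.
Fuel reacted = 0.713 × 227 → ξ = 161.9 mol.
Outlet (n = n₀ + ν ξ):
  C₂H₄: 227 − 1(161.9) = 65.15
  O₂: 876.4 − 3(161.9) = 390.9
  N₂: 3297 (inert)
  CO₂: 0 + 2(161.9) = 323.7
  H₂O: 0 + 2(161.9) = 323.7
Total out = 4401 mol; y_N₂ = 3297 / 4401 = 0.7492.

0.749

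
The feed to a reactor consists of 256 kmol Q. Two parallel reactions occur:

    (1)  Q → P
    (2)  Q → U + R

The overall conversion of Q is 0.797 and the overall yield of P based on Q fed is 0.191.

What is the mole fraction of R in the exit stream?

0.377

Yield of P: 1ξ₁ / 256 = 0.191 → ξ₁ = 48.9 kmol.
Conversion of Q: 1ξ₁ + 1ξ₂ = 0.797 × 256 = 204 → ξ₂ = 155.1 kmol.
Outlet amounts (n = n₀ + Σ ν·ξ):
  Q: 256 − 1(48.9) − 1(155.1) = 51.97
  P: 0 + 1(48.9) = 48.9
  U: 0 + 1(155.1) = 155.1
  R: 0 + 1(155.1) = 155.1
Total out = 411.1 kmol; y_R = 155.1 / 411.1 = 0.3773.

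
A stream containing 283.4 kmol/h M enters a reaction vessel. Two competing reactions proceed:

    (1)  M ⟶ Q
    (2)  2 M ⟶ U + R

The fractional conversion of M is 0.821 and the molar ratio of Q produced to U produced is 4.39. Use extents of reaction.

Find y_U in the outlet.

Conversion of M: M consumed = 0.821 × 283.4 = 232.7 kmol/h = 1ξ₁ + 2ξ₂.
Selectivity: 1ξ₁ / (1ξ₂) = 4.39 → ξ₁ = 4.39 ξ₂.
Substitute: (1·4.39 + 2) ξ₂ = 232.7 → ξ₂ = 36.41 kmol/h, ξ₁ = 159.8 kmol/h.
Outlet amounts (n = n₀ + Σ ν·ξ):
  M: 283.4 − 1(159.8) − 2(36.41) = 50.73
  Q: 0 + 1(159.8) = 159.8
  U: 0 + 1(36.41) = 36.41
  R: 0 + 1(36.41) = 36.41
Total out = 283.4 kmol/h; y_U = 36.41 / 283.4 = 0.1285.

0.128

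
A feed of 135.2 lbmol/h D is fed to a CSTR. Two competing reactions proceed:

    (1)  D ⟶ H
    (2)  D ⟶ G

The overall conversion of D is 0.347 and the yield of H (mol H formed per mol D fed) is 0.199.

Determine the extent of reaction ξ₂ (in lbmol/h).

Yield of H: 1ξ₁ / 135.2 = 0.199 → ξ₁ = 26.9 lbmol/h.
Conversion of D: 1ξ₁ + 1ξ₂ = 0.347 × 135.2 = 46.91 → ξ₂ = 20.01 lbmol/h.
Outlet amounts (n = n₀ + Σ ν·ξ):
  D: 135.2 − 1(26.9) − 1(20.01) = 88.29
  H: 0 + 1(26.9) = 26.9
  G: 0 + 1(20.01) = 20.01

ξ₂ = 20 lbmol/h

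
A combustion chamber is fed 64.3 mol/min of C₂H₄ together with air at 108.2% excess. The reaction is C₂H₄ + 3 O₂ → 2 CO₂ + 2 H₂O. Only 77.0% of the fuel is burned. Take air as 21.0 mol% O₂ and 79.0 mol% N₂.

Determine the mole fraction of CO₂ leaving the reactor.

Stoichiometric O₂ = 3 × 64.3 = 192.9 mol/min; O₂ fed = 192.9 × 2.082 = 401.6 mol/min.
N₂ fed = 401.6 × 79/21 = 1511 mol/min.
Fuel reacted = 0.77 × 64.3 → ξ = 49.51 mol/min.
Outlet (n = n₀ + ν ξ):
  C₂H₄: 64.3 − 1(49.51) = 14.79
  O₂: 401.6 − 3(49.51) = 253.1
  N₂: 1511 (inert)
  CO₂: 0 + 2(49.51) = 99.02
  H₂O: 0 + 2(49.51) = 99.02
Total out = 1977 mol/min; y_CO₂ = 99.02 / 1977 = 0.05009.

0.0501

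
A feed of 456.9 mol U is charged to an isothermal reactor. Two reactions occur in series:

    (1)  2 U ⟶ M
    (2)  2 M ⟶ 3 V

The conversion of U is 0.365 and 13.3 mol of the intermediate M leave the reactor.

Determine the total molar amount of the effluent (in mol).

Conversion of U: U consumed = 2ξ₁ = 0.365 × 456.9 → ξ₁ = 83.38 mol.
M balance: n_M = 0 + 1ξ₁ − 2ξ₂ = 13.3 → ξ₂ = (1·83.38 − 13.3)/2 = 35.04 mol.
Outlet amounts (n = n₀ + Σ ν·ξ):
  U: 456.9 − 2(83.38) = 290.1
  M: 0 + 1(83.38) − 2(35.04) = 13.3
  V: 0 + 3(35.04) = 105.1
Total out = 290.1 + 13.3 + 105.1 = 408.6 mol.

409 mol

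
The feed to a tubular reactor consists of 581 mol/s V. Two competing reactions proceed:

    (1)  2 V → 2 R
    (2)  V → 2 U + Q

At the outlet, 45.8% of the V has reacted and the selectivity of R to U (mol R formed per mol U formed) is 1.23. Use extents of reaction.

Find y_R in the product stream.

0.257

Conversion of V: V consumed = 0.458 × 581 = 266.1 mol/s = 2ξ₁ + 1ξ₂.
Selectivity: 2ξ₁ / (2ξ₂) = 1.23 → ξ₁ = 1.23 ξ₂.
Substitute: (2·1.23 + 1) ξ₂ = 266.1 → ξ₂ = 76.91 mol/s, ξ₁ = 94.6 mol/s.
Outlet amounts (n = n₀ + Σ ν·ξ):
  V: 581 − 2(94.6) − 1(76.91) = 314.9
  R: 0 + 2(94.6) = 189.2
  U: 0 + 2(76.91) = 153.8
  Q: 0 + 1(76.91) = 76.91
Total out = 734.8 mol/s; y_R = 189.2 / 734.8 = 0.2575.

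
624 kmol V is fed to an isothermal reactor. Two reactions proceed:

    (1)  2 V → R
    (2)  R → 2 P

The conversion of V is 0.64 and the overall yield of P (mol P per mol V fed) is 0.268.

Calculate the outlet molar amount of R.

116 kmol

Conversion of V: V consumed = 2ξ₁ = 0.64 × 624 → ξ₁ = 199.7 kmol.
Yield of P: 2ξ₂ / 624 = 0.268 → ξ₂ = 83.62 kmol.
Outlet amounts (n = n₀ + Σ ν·ξ):
  V: 624 − 2(199.7) = 224.6
  R: 0 + 1(199.7) − 1(83.62) = 116.1
  P: 0 + 2(83.62) = 167.2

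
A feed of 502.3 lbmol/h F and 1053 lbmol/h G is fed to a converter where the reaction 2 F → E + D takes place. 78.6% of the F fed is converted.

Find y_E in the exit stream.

0.127

F reacted = 0.786 × 502.3 = 394.8 lbmol/h; ν_F = −2, so ξ = 394.8/2 = 197.4 lbmol/h.
Outlet amounts (n = n₀ + ν ξ):
  F: 502.3 − 2(197.4) = 107.5
  E: 0 + 1(197.4) = 197.4
  D: 0 + 1(197.4) = 197.4
  G: 1053 (inert)
Total out = 1555 lbmol/h; y_E = 197.4 / 1555 = 0.1269.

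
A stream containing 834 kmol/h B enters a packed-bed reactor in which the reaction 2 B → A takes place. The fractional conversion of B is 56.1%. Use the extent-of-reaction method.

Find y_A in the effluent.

B reacted = 0.561 × 834 = 467.9 kmol/h; ν_B = −2, so ξ = 467.9/2 = 233.9 kmol/h.
Outlet amounts (n = n₀ + ν ξ):
  B: 834 − 2(233.9) = 366.1
  A: 0 + 1(233.9) = 233.9
Total out = 600.1 kmol/h; y_A = 233.9 / 600.1 = 0.3899.

0.39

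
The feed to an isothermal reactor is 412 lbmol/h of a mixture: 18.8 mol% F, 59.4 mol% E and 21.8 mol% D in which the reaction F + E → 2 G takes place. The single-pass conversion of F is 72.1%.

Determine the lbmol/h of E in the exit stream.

F reacted = 0.721 × 77.46 = 55.85 lbmol/h; ν_F = −1, so ξ = 55.85/1 = 55.85 lbmol/h.
Outlet amounts (n = n₀ + ν ξ):
  F: 77.46 − 1(55.85) = 21.61
  E: 244.7 − 1(55.85) = 188.9
  G: 0 + 2(55.85) = 111.7
  D: 89.82 (inert)

189 lbmol/h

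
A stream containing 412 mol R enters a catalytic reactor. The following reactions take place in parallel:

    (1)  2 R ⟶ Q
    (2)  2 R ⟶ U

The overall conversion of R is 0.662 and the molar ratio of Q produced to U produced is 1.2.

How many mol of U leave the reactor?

Conversion of R: R consumed = 0.662 × 412 = 272.7 mol = 2ξ₁ + 2ξ₂.
Selectivity: 1ξ₁ / (1ξ₂) = 1.2 → ξ₁ = 1.2 ξ₂.
Substitute: (2·1.2 + 2) ξ₂ = 272.7 → ξ₂ = 61.99 mol, ξ₁ = 74.38 mol.
Outlet amounts (n = n₀ + Σ ν·ξ):
  R: 412 − 2(74.38) − 2(61.99) = 139.3
  Q: 0 + 1(74.38) = 74.38
  U: 0 + 1(61.99) = 61.99

62 mol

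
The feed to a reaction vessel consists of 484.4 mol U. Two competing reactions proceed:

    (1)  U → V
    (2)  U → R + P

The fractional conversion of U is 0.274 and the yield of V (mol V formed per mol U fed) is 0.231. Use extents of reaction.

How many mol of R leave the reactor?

20.8 mol

Yield of V: 1ξ₁ / 484.4 = 0.231 → ξ₁ = 111.9 mol.
Conversion of U: 1ξ₁ + 1ξ₂ = 0.274 × 484.4 = 132.7 → ξ₂ = 20.83 mol.
Outlet amounts (n = n₀ + Σ ν·ξ):
  U: 484.4 − 1(111.9) − 1(20.83) = 351.7
  V: 0 + 1(111.9) = 111.9
  R: 0 + 1(20.83) = 20.83
  P: 0 + 1(20.83) = 20.83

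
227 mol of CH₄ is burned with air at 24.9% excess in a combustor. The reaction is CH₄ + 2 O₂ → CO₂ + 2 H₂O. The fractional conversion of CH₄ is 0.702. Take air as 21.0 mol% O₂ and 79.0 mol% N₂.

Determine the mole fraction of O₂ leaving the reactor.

Stoichiometric O₂ = 2 × 227 = 454 mol; O₂ fed = 454 × 1.249 = 567 mol.
N₂ fed = 567 × 79/21 = 2133 mol.
Fuel reacted = 0.702 × 227 → ξ = 159.4 mol.
Outlet (n = n₀ + ν ξ):
  CH₄: 227 − 1(159.4) = 67.65
  O₂: 567 − 2(159.4) = 248.3
  N₂: 2133 (inert)
  CO₂: 0 + 1(159.4) = 159.4
  H₂O: 0 + 2(159.4) = 318.7
Total out = 2927 mol; y_O₂ = 248.3 / 2927 = 0.08484.

0.0848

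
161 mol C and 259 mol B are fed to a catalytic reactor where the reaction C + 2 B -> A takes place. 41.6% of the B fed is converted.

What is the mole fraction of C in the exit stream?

0.343

B reacted = 0.416 × 259 = 107.7 mol; ν_B = −2, so ξ = 107.7/2 = 53.87 mol.
Outlet amounts (n = n₀ + ν ξ):
  C: 161 − 1(53.87) = 107.1
  B: 259 − 2(53.87) = 151.3
  A: 0 + 1(53.87) = 53.87
Total out = 312.3 mol; y_C = 107.1 / 312.3 = 0.3431.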